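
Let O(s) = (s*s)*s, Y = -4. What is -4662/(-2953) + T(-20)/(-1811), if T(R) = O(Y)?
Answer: 8631874/5347883 ≈ 1.6141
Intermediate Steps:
O(s) = s³ (O(s) = s²*s = s³)
T(R) = -64 (T(R) = (-4)³ = -64)
-4662/(-2953) + T(-20)/(-1811) = -4662/(-2953) - 64/(-1811) = -4662*(-1/2953) - 64*(-1/1811) = 4662/2953 + 64/1811 = 8631874/5347883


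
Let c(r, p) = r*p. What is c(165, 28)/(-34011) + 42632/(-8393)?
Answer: -496244204/95151441 ≈ -5.2153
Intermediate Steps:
c(r, p) = p*r
c(165, 28)/(-34011) + 42632/(-8393) = (28*165)/(-34011) + 42632/(-8393) = 4620*(-1/34011) + 42632*(-1/8393) = -1540/11337 - 42632/8393 = -496244204/95151441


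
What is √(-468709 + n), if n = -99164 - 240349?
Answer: I*√808222 ≈ 899.01*I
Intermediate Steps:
n = -339513
√(-468709 + n) = √(-468709 - 339513) = √(-808222) = I*√808222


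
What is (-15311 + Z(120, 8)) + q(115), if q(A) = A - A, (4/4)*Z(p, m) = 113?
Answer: -15198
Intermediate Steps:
Z(p, m) = 113
q(A) = 0
(-15311 + Z(120, 8)) + q(115) = (-15311 + 113) + 0 = -15198 + 0 = -15198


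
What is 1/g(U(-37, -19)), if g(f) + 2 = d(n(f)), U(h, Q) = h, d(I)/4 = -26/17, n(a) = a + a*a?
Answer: -17/138 ≈ -0.12319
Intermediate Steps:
n(a) = a + a**2
d(I) = -104/17 (d(I) = 4*(-26/17) = -104/17)
g(f) = -138/17 (g(f) = -2 - 104/17 = -138/17)
1/g(U(-37, -19)) = 1/(-138/17) = -17/138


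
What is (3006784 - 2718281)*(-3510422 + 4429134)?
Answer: 265051168136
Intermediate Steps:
(3006784 - 2718281)*(-3510422 + 4429134) = 288503*918712 = 265051168136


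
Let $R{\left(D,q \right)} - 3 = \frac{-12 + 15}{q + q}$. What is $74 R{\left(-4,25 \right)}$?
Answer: $\frac{5661}{25} \approx 226.44$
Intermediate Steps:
$R{\left(D,q \right)} = 3 + \frac{3}{2 q}$ ($R{\left(D,q \right)} = 3 + \frac{-12 + 15}{q + q} = 3 + \frac{3}{2 q}$)
$74 R{\left(-4,25 \right)} = 74 \left(3 + \frac{3}{2 \cdot 25}\right) = 74 \left(3 + \frac{3}{2} \cdot \frac{1}{25}\right) = 74 \left(3 + \frac{3}{50}\right) = 74 \cdot \frac{153}{50} = \frac{5661}{25}$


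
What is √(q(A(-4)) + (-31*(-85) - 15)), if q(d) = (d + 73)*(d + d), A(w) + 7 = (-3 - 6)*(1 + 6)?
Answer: 10*√22 ≈ 46.904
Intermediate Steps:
A(w) = -70 (A(w) = -7 + (-3 - 6)*(1 + 6) = -7 - 9*7 = -7 - 63 = -70)
q(d) = 2*d*(73 + d) (q(d) = (73 + d)*(2*d) = 2*d*(73 + d))
√(q(A(-4)) + (-31*(-85) - 15)) = √(2*(-70)*(73 - 70) + (-31*(-85) - 15)) = √(2*(-70)*3 + (2635 - 15)) = √(-420 + 2620) = √2200 = 10*√22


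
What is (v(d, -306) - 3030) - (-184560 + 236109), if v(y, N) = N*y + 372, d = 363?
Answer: -165285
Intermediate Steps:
v(y, N) = 372 + N*y
(v(d, -306) - 3030) - (-184560 + 236109) = ((372 - 306*363) - 3030) - (-184560 + 236109) = ((372 - 111078) - 3030) - 1*51549 = (-110706 - 3030) - 51549 = -113736 - 51549 = -165285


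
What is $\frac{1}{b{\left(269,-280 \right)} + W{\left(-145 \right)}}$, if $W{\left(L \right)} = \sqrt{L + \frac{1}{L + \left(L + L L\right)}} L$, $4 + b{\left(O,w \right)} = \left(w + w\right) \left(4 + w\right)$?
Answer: $\frac{11050754}{1708178311839} + \frac{i \sqrt{62341311890}}{3416356623678} \approx 6.4693 \cdot 10^{-6} + 7.3084 \cdot 10^{-8} i$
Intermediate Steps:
$b{\left(O,w \right)} = -4 + 2 w \left(4 + w\right)$ ($b{\left(O,w \right)} = -4 + \left(w + w\right) \left(4 + w\right) = -4 + 2 w \left(4 + w\right)$)
$W{\left(L \right)} = L \sqrt{L + \frac{1}{L^{2} + 2 L}}$ ($W{\left(L \right)} = \sqrt{L + \frac{1}{L + \left(L + L^{2}\right)}} L = \sqrt{L + \frac{1}{L^{2} + 2 L}} L = L \sqrt{L + \frac{1}{L^{2} + 2 L}}$)
$\frac{1}{b{\left(269,-280 \right)} + W{\left(-145 \right)}} = \frac{1}{\left(-4 + 2 \left(-280\right)^{2} + 8 \left(-280\right)\right) - 145 \sqrt{\frac{1 + \left(-145\right)^{2} \left(2 - 145\right)}{\left(-145\right) \left(2 - 145\right)}}} = \frac{1}{\left(-4 + 2 \cdot 78400 - 2240\right) - 145 \sqrt{- \frac{1 + 21025 \left(-143\right)}{145 \left(-143\right)}}} = \frac{1}{\left(-4 + 156800 - 2240\right) - 145 \sqrt{\left(- \frac{1}{145}\right) \left(- \frac{1}{143}\right) \left(1 - 3006575\right)}} = \frac{1}{154556 - 145 \sqrt{\left(- \frac{1}{145}\right) \left(- \frac{1}{143}\right) \left(-3006574\right)}} = \frac{1}{154556 - 145 \sqrt{- \frac{3006574}{20735}}} = \frac{1}{154556 - 145 \frac{i \sqrt{62341311890}}{20735}} = \frac{1}{154556 - \frac{i \sqrt{62341311890}}{143}}$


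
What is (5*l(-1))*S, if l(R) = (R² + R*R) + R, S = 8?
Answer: 40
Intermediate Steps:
l(R) = R + 2*R² (l(R) = (R² + R²) + R = 2*R² + R = R + 2*R²)
(5*l(-1))*S = (5*(-(1 + 2*(-1))))*8 = (5*(-(1 - 2)))*8 = (5*(-1*(-1)))*8 = (5*1)*8 = 5*8 = 40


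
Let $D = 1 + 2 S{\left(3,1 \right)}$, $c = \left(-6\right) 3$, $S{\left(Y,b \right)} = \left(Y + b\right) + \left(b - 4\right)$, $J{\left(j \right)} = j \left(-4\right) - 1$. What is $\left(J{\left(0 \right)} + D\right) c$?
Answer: $-36$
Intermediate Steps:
$J{\left(j \right)} = -1 - 4 j$ ($J{\left(j \right)} = - 4 j - 1 = -1 - 4 j$)
$S{\left(Y,b \right)} = -4 + Y + 2 b$ ($S{\left(Y,b \right)} = \left(Y + b\right) + \left(b - 4\right) = \left(Y + b\right) + \left(-4 + b\right) = -4 + Y + 2 b$)
$c = -18$
$D = 3$ ($D = 1 + 2 \left(-4 + 3 + 2 \cdot 1\right) = 1 + 2 \left(-4 + 3 + 2\right) = 1 + 2 \cdot 1 = 1 + 2 = 3$)
$\left(J{\left(0 \right)} + D\right) c = \left(\left(-1 - 0\right) + 3\right) \left(-18\right) = \left(\left(-1 + 0\right) + 3\right) \left(-18\right) = \left(-1 + 3\right) \left(-18\right) = 2 \left(-18\right) = -36$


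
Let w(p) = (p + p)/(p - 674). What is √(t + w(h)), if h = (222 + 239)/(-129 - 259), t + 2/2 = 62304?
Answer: 3*√475093995123777/261973 ≈ 249.61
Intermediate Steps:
t = 62303 (t = -1 + 62304 = 62303)
h = -461/388 (h = 461/(-388) = 461*(-1/388) = -461/388 ≈ -1.1881)
w(p) = 2*p/(-674 + p) (w(p) = (2*p)/(-674 + p) = 2*p/(-674 + p))
√(t + w(h)) = √(62303 + 2*(-461/388)/(-674 - 461/388)) = √(62303 + 2*(-461/388)/(-261973/388)) = √(62303 + 2*(-461/388)*(-388/261973)) = √(62303 + 922/261973) = √(16321704741/261973) = 3*√475093995123777/261973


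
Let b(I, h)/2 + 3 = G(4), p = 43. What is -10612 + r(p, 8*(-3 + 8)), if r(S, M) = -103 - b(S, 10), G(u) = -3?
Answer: -10703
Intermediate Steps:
b(I, h) = -12 (b(I, h) = -6 + 2*(-3) = -6 - 6 = -12)
r(S, M) = -91 (r(S, M) = -103 - 1*(-12) = -103 + 12 = -91)
-10612 + r(p, 8*(-3 + 8)) = -10612 - 91 = -10703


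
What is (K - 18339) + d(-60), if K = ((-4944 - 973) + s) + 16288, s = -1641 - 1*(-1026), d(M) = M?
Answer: -8643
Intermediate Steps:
s = -615 (s = -1641 + 1026 = -615)
K = 9756 (K = ((-4944 - 973) - 615) + 16288 = (-5917 - 615) + 16288 = -6532 + 16288 = 9756)
(K - 18339) + d(-60) = (9756 - 18339) - 60 = -8583 - 60 = -8643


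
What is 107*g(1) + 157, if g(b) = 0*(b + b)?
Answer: 157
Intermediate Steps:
g(b) = 0 (g(b) = 0*(2*b) = 0)
107*g(1) + 157 = 107*0 + 157 = 0 + 157 = 157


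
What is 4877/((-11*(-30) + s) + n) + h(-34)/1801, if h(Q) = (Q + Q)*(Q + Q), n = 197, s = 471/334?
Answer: 3749766454/317856689 ≈ 11.797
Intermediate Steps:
s = 471/334 (s = 471*(1/334) = 471/334 ≈ 1.4102)
h(Q) = 4*Q**2 (h(Q) = (2*Q)*(2*Q) = 4*Q**2)
4877/((-11*(-30) + s) + n) + h(-34)/1801 = 4877/((-11*(-30) + 471/334) + 197) + (4*(-34)**2)/1801 = 4877/((330 + 471/334) + 197) + (4*1156)*(1/1801) = 4877/(110691/334 + 197) + 4624*(1/1801) = 4877/(176489/334) + 4624/1801 = 4877*(334/176489) + 4624/1801 = 1628918/176489 + 4624/1801 = 3749766454/317856689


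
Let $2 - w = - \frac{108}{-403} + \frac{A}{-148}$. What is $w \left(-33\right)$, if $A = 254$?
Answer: $- \frac{3393489}{29822} \approx -113.79$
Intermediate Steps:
$w = \frac{102833}{29822}$ ($w = 2 - \left(- \frac{108}{-403} + \frac{254}{-148}\right) = 2 - \left(\left(-108\right) \left(- \frac{1}{403}\right) + 254 \left(- \frac{1}{148}\right)\right) = 2 - \left(\frac{108}{403} - \frac{127}{74}\right) = 2 - - \frac{43189}{29822} = 2 + \frac{43189}{29822} = \frac{102833}{29822} \approx 3.4482$)
$w \left(-33\right) = \frac{102833}{29822} \left(-33\right) = - \frac{3393489}{29822}$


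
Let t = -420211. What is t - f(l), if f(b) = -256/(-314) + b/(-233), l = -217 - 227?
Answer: -15371838123/36581 ≈ -4.2021e+5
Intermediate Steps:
l = -444
f(b) = 128/157 - b/233 (f(b) = -256*(-1/314) + b*(-1/233) = 128/157 - b/233)
t - f(l) = -420211 - (128/157 - 1/233*(-444)) = -420211 - (128/157 + 444/233) = -420211 - 1*99532/36581 = -420211 - 99532/36581 = -15371838123/36581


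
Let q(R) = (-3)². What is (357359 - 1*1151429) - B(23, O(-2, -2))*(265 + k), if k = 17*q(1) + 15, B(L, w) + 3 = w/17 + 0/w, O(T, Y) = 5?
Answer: -13479272/17 ≈ -7.9290e+5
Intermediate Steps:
q(R) = 9
B(L, w) = -3 + w/17 (B(L, w) = -3 + (w/17 + 0/w) = -3 + (w*(1/17) + 0) = -3 + (w/17 + 0) = -3 + w/17)
k = 168 (k = 17*9 + 15 = 153 + 15 = 168)
(357359 - 1*1151429) - B(23, O(-2, -2))*(265 + k) = (357359 - 1*1151429) - (-3 + (1/17)*5)*(265 + 168) = (357359 - 1151429) - (-3 + 5/17)*433 = -794070 - (-46)*433/17 = -794070 - 1*(-19918/17) = -794070 + 19918/17 = -13479272/17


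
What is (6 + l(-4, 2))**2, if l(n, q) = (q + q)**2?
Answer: 484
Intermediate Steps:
l(n, q) = 4*q**2 (l(n, q) = (2*q)**2 = 4*q**2)
(6 + l(-4, 2))**2 = (6 + 4*2**2)**2 = (6 + 4*4)**2 = (6 + 16)**2 = 22**2 = 484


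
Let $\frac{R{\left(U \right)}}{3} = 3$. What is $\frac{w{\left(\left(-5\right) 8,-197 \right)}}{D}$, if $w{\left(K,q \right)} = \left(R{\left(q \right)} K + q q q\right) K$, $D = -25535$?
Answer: $- \frac{61165864}{5107} \approx -11977.0$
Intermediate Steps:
$R{\left(U \right)} = 9$ ($R{\left(U \right)} = 3 \cdot 3 = 9$)
$w{\left(K,q \right)} = K \left(q^{3} + 9 K\right)$ ($w{\left(K,q \right)} = \left(9 K + q q q\right) K = \left(9 K + q^{2} q\right) K = \left(9 K + q^{3}\right) K = \left(q^{3} + 9 K\right) K = K \left(q^{3} + 9 K\right)$)
$\frac{w{\left(\left(-5\right) 8,-197 \right)}}{D} = \frac{\left(-5\right) 8 \left(\left(-197\right)^{3} + 9 \left(\left(-5\right) 8\right)\right)}{-25535} = - 40 \left(-7645373 + 9 \left(-40\right)\right) \left(- \frac{1}{25535}\right) = - 40 \left(-7645373 - 360\right) \left(- \frac{1}{25535}\right) = \left(-40\right) \left(-7645733\right) \left(- \frac{1}{25535}\right) = 305829320 \left(- \frac{1}{25535}\right) = - \frac{61165864}{5107}$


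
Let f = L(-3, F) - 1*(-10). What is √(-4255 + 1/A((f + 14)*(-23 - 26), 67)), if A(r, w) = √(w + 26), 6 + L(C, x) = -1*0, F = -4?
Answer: √(-36801495 + 93*√93)/93 ≈ 65.23*I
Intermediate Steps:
L(C, x) = -6 (L(C, x) = -6 - 1*0 = -6 + 0 = -6)
f = 4 (f = -6 - 1*(-10) = -6 + 10 = 4)
A(r, w) = √(26 + w)
√(-4255 + 1/A((f + 14)*(-23 - 26), 67)) = √(-4255 + 1/(√(26 + 67))) = √(-4255 + 1/(√93)) = √(-4255 + √93/93)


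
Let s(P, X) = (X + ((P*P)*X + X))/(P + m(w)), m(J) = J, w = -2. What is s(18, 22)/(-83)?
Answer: -1793/332 ≈ -5.4006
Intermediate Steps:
s(P, X) = (2*X + X*P²)/(-2 + P) (s(P, X) = (X + ((P*P)*X + X))/(P - 2) = (X + (P²*X + X))/(-2 + P) = (X + (X*P² + X))/(-2 + P) = (X + (X + X*P²))/(-2 + P) = (2*X + X*P²)/(-2 + P))
s(18, 22)/(-83) = (22*(2 + 18²)/(-2 + 18))/(-83) = (22*(2 + 324)/16)*(-1/83) = (22*(1/16)*326)*(-1/83) = (1793/4)*(-1/83) = -1793/332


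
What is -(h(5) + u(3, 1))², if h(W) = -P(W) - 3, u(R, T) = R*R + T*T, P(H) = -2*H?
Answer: -289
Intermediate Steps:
u(R, T) = R² + T²
h(W) = -3 + 2*W (h(W) = -(-2)*W - 3 = 2*W - 3 = -3 + 2*W)
-(h(5) + u(3, 1))² = -((-3 + 2*5) + (3² + 1²))² = -((-3 + 10) + (9 + 1))² = -(7 + 10)² = -1*17² = -1*289 = -289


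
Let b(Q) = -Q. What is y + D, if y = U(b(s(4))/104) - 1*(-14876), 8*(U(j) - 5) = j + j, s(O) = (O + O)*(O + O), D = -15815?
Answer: -12144/13 ≈ -934.15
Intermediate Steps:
s(O) = 4*O² (s(O) = (2*O)*(2*O) = 4*O²)
U(j) = 5 + j/4 (U(j) = 5 + (j + j)/8 = 5 + (2*j)/8 = 5 + j/4)
y = 193451/13 (y = (5 + (-4*4²/104)/4) - 1*(-14876) = (5 + (-4*16*(1/104))/4) + 14876 = (5 + (-1*64*(1/104))/4) + 14876 = (5 + (-64*1/104)/4) + 14876 = (5 + (¼)*(-8/13)) + 14876 = (5 - 2/13) + 14876 = 63/13 + 14876 = 193451/13 ≈ 14881.)
y + D = 193451/13 - 15815 = -12144/13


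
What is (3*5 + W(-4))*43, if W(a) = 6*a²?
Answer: 4773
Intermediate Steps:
(3*5 + W(-4))*43 = (3*5 + 6*(-4)²)*43 = (15 + 6*16)*43 = (15 + 96)*43 = 111*43 = 4773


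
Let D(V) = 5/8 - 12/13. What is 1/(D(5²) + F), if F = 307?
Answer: 104/31897 ≈ 0.0032605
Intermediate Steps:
D(V) = -31/104 (D(V) = 5*(⅛) - 12*1/13 = 5/8 - 12/13 = -31/104)
1/(D(5²) + F) = 1/(-31/104 + 307) = 1/(31897/104) = 104/31897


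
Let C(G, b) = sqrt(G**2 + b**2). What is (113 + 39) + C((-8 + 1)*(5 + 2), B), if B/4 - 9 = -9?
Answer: 201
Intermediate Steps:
B = 0 (B = 36 + 4*(-9) = 36 - 36 = 0)
(113 + 39) + C((-8 + 1)*(5 + 2), B) = (113 + 39) + sqrt(((-8 + 1)*(5 + 2))**2 + 0**2) = 152 + sqrt((-7*7)**2 + 0) = 152 + sqrt((-49)**2 + 0) = 152 + sqrt(2401 + 0) = 152 + sqrt(2401) = 152 + 49 = 201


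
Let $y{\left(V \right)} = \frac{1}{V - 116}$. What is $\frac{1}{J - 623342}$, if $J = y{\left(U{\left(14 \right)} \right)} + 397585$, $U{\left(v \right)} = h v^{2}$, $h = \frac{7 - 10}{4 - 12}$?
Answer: $- \frac{85}{19189347} \approx -4.4295 \cdot 10^{-6}$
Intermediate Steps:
$h = \frac{3}{8}$ ($h = - \frac{3}{-8} = \left(-3\right) \left(- \frac{1}{8}\right) = \frac{3}{8} \approx 0.375$)
$U{\left(v \right)} = \frac{3 v^{2}}{8}$
$y{\left(V \right)} = \frac{1}{-116 + V}$
$J = \frac{33794723}{85}$ ($J = \frac{1}{-116 + \frac{3 \cdot 14^{2}}{8}} + 397585 = \frac{1}{-116 + \frac{3}{8} \cdot 196} + 397585 = \frac{1}{-116 + \frac{147}{2}} + 397585 = \frac{1}{- \frac{85}{2}} + 397585 = - \frac{2}{85} + 397585 = \frac{33794723}{85} \approx 3.9759 \cdot 10^{5}$)
$\frac{1}{J - 623342} = \frac{1}{\frac{33794723}{85} - 623342} = \frac{1}{- \frac{19189347}{85}} = - \frac{85}{19189347}$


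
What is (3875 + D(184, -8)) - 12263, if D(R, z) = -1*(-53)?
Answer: -8335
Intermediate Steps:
D(R, z) = 53
(3875 + D(184, -8)) - 12263 = (3875 + 53) - 12263 = 3928 - 12263 = -8335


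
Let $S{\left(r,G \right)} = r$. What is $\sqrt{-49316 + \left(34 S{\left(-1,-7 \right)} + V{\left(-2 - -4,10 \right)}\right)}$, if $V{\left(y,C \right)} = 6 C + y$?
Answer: $2 i \sqrt{12322} \approx 222.01 i$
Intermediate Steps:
$V{\left(y,C \right)} = y + 6 C$
$\sqrt{-49316 + \left(34 S{\left(-1,-7 \right)} + V{\left(-2 - -4,10 \right)}\right)} = \sqrt{-49316 + \left(34 \left(-1\right) + \left(\left(-2 - -4\right) + 6 \cdot 10\right)\right)} = \sqrt{-49316 + \left(-34 + \left(\left(-2 + 4\right) + 60\right)\right)} = \sqrt{-49316 + \left(-34 + \left(2 + 60\right)\right)} = \sqrt{-49316 + \left(-34 + 62\right)} = \sqrt{-49316 + 28} = \sqrt{-49288} = 2 i \sqrt{12322}$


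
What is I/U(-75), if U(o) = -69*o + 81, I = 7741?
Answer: 7741/5256 ≈ 1.4728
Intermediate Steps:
U(o) = 81 - 69*o
I/U(-75) = 7741/(81 - 69*(-75)) = 7741/(81 + 5175) = 7741/5256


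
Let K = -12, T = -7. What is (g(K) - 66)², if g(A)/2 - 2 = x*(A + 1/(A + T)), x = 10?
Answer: 33154564/361 ≈ 91841.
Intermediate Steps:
g(A) = 4 + 20*A + 20/(-7 + A) (g(A) = 4 + 2*(10*(A + 1/(A - 7))) = 4 + 2*(10*(A + 1/(-7 + A))) = 4 + 2*(10*A + 10/(-7 + A)) = 4 + (20*A + 20/(-7 + A)) = 4 + 20*A + 20/(-7 + A))
(g(K) - 66)² = (4*(-2 - 34*(-12) + 5*(-12)²)/(-7 - 12) - 66)² = (4*(-2 + 408 + 5*144)/(-19) - 66)² = (4*(-1/19)*(-2 + 408 + 720) - 66)² = (4*(-1/19)*1126 - 66)² = (-4504/19 - 66)² = (-5758/19)² = 33154564/361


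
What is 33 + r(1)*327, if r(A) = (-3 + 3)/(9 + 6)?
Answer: 33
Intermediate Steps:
r(A) = 0 (r(A) = 0/15 = 0*(1/15) = 0)
33 + r(1)*327 = 33 + 0*327 = 33 + 0 = 33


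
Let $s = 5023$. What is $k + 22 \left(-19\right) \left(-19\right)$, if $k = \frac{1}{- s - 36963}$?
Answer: $\frac{333452811}{41986} \approx 7942.0$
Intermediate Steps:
$k = - \frac{1}{41986}$ ($k = \frac{1}{\left(-1\right) 5023 - 36963} = \frac{1}{-5023 - 36963} = \frac{1}{-41986} = - \frac{1}{41986} \approx -2.3817 \cdot 10^{-5}$)
$k + 22 \left(-19\right) \left(-19\right) = - \frac{1}{41986} + 22 \left(-19\right) \left(-19\right) = - \frac{1}{41986} - -7942 = - \frac{1}{41986} + 7942 = \frac{333452811}{41986}$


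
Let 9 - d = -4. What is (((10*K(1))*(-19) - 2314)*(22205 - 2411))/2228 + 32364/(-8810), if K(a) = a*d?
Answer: -104291327094/2453585 ≈ -42506.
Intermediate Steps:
d = 13 (d = 9 - 1*(-4) = 9 + 4 = 13)
K(a) = 13*a (K(a) = a*13 = 13*a)
(((10*K(1))*(-19) - 2314)*(22205 - 2411))/2228 + 32364/(-8810) = (((10*(13*1))*(-19) - 2314)*(22205 - 2411))/2228 + 32364/(-8810) = (((10*13)*(-19) - 2314)*19794)*(1/2228) + 32364*(-1/8810) = ((130*(-19) - 2314)*19794)*(1/2228) - 16182/4405 = ((-2470 - 2314)*19794)*(1/2228) - 16182/4405 = -4784*19794*(1/2228) - 16182/4405 = -94694496*1/2228 - 16182/4405 = -23673624/557 - 16182/4405 = -104291327094/2453585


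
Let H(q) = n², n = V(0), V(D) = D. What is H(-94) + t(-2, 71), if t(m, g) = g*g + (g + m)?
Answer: 5110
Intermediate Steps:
n = 0
t(m, g) = g + m + g² (t(m, g) = g² + (g + m) = g + m + g²)
H(q) = 0 (H(q) = 0² = 0)
H(-94) + t(-2, 71) = 0 + (71 - 2 + 71²) = 0 + (71 - 2 + 5041) = 0 + 5110 = 5110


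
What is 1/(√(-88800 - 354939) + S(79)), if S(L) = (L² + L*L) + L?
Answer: 4187/52740820 - I*√443739/158222460 ≈ 7.9388e-5 - 4.2101e-6*I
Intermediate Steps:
S(L) = L + 2*L² (S(L) = (L² + L²) + L = 2*L² + L = L + 2*L²)
1/(√(-88800 - 354939) + S(79)) = 1/(√(-88800 - 354939) + 79*(1 + 2*79)) = 1/(√(-443739) + 79*(1 + 158)) = 1/(I*√443739 + 79*159) = 1/(I*√443739 + 12561) = 1/(12561 + I*√443739)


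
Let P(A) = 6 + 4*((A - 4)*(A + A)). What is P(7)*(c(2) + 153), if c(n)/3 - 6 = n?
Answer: 30798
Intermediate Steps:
P(A) = 6 + 8*A*(-4 + A) (P(A) = 6 + 4*((-4 + A)*(2*A)) = 6 + 4*(2*A*(-4 + A)) = 6 + 8*A*(-4 + A))
c(n) = 18 + 3*n
P(7)*(c(2) + 153) = (6 - 32*7 + 8*7²)*((18 + 3*2) + 153) = (6 - 224 + 8*49)*((18 + 6) + 153) = (6 - 224 + 392)*(24 + 153) = 174*177 = 30798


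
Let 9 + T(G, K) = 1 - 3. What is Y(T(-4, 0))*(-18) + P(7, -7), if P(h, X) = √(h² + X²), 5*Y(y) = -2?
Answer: 36/5 + 7*√2 ≈ 17.099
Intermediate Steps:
T(G, K) = -11 (T(G, K) = -9 + (1 - 3) = -9 - 2 = -11)
Y(y) = -⅖ (Y(y) = (⅕)*(-2) = -⅖)
P(h, X) = √(X² + h²)
Y(T(-4, 0))*(-18) + P(7, -7) = -⅖*(-18) + √((-7)² + 7²) = 36/5 + √(49 + 49) = 36/5 + √98 = 36/5 + 7*√2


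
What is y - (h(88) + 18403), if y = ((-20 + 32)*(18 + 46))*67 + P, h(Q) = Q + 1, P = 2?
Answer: 32966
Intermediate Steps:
h(Q) = 1 + Q
y = 51458 (y = ((-20 + 32)*(18 + 46))*67 + 2 = (12*64)*67 + 2 = 768*67 + 2 = 51456 + 2 = 51458)
y - (h(88) + 18403) = 51458 - ((1 + 88) + 18403) = 51458 - (89 + 18403) = 51458 - 1*18492 = 51458 - 18492 = 32966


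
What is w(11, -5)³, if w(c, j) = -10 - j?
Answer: -125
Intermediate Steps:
w(11, -5)³ = (-10 - 1*(-5))³ = (-10 + 5)³ = (-5)³ = -125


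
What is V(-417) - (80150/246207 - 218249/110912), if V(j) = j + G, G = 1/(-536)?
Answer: -759937765480243/1829589822528 ≈ -415.36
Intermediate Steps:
G = -1/536 ≈ -0.0018657
V(j) = -1/536 + j (V(j) = j - 1/536 = -1/536 + j)
V(-417) - (80150/246207 - 218249/110912) = (-1/536 - 417) - (80150/246207 - 218249/110912) = -223513/536 - (80150*(1/246207) - 218249*1/110912) = -223513/536 - (80150/246207 - 218249/110912) = -223513/536 - 1*(-44844834743/27307310784) = -223513/536 + 44844834743/27307310784 = -759937765480243/1829589822528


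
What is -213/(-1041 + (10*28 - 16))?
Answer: 71/259 ≈ 0.27413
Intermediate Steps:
-213/(-1041 + (10*28 - 16)) = -213/(-1041 + (280 - 16)) = -213/(-1041 + 264) = -213/(-777) = -213*(-1/777) = 71/259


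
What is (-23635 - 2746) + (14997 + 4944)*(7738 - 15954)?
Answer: -163861637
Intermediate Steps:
(-23635 - 2746) + (14997 + 4944)*(7738 - 15954) = -26381 + 19941*(-8216) = -26381 - 163835256 = -163861637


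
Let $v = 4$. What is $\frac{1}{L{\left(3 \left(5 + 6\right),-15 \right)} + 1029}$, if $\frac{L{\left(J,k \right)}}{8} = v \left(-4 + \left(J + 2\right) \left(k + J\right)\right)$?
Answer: $\frac{1}{21061} \approx 4.7481 \cdot 10^{-5}$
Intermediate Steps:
$L{\left(J,k \right)} = -128 + 32 \left(2 + J\right) \left(J + k\right)$ ($L{\left(J,k \right)} = 8 \cdot 4 \left(-4 + \left(J + 2\right) \left(k + J\right)\right) = 8 \cdot 4 \left(-4 + \left(2 + J\right) \left(J + k\right)\right) = 8 \left(-16 + 4 \left(2 + J\right) \left(J + k\right)\right) = -128 + 32 \left(2 + J\right) \left(J + k\right)$)
$\frac{1}{L{\left(3 \left(5 + 6\right),-15 \right)} + 1029} = \frac{1}{\left(-128 + 32 \left(3 \left(5 + 6\right)\right)^{2} + 64 \cdot 3 \left(5 + 6\right) + 64 \left(-15\right) + 32 \cdot 3 \left(5 + 6\right) \left(-15\right)\right) + 1029} = \frac{1}{\left(-128 + 32 \left(3 \cdot 11\right)^{2} + 64 \cdot 3 \cdot 11 - 960 + 32 \cdot 3 \cdot 11 \left(-15\right)\right) + 1029} = \frac{1}{\left(-128 + 32 \cdot 33^{2} + 64 \cdot 33 - 960 + 32 \cdot 33 \left(-15\right)\right) + 1029} = \frac{1}{\left(-128 + 32 \cdot 1089 + 2112 - 960 - 15840\right) + 1029} = \frac{1}{\left(-128 + 34848 + 2112 - 960 - 15840\right) + 1029} = \frac{1}{20032 + 1029} = \frac{1}{21061}$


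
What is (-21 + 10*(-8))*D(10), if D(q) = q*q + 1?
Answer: -10201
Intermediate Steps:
D(q) = 1 + q² (D(q) = q² + 1 = 1 + q²)
(-21 + 10*(-8))*D(10) = (-21 + 10*(-8))*(1 + 10²) = (-21 - 80)*(1 + 100) = -101*101 = -10201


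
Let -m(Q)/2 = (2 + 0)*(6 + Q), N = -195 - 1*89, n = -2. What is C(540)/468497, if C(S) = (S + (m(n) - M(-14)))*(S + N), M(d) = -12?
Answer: 137216/468497 ≈ 0.29289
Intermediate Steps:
N = -284 (N = -195 - 89 = -284)
m(Q) = -24 - 4*Q (m(Q) = -2*(2 + 0)*(6 + Q) = -4*(6 + Q) = -2*(12 + 2*Q) = -24 - 4*Q)
C(S) = (-284 + S)*(-4 + S) (C(S) = (S + ((-24 - 4*(-2)) - 1*(-12)))*(S - 284) = (S + ((-24 + 8) + 12))*(-284 + S) = (S + (-16 + 12))*(-284 + S) = (S - 4)*(-284 + S) = (-4 + S)*(-284 + S) = (-284 + S)*(-4 + S))
C(540)/468497 = (1136 + 540² - 288*540)/468497 = (1136 + 291600 - 155520)*(1/468497) = 137216*(1/468497) = 137216/468497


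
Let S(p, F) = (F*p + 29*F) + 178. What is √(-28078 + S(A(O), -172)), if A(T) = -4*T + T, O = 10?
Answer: 4*I*√1733 ≈ 166.52*I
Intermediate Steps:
A(T) = -3*T
S(p, F) = 178 + 29*F + F*p (S(p, F) = (29*F + F*p) + 178 = 178 + 29*F + F*p)
√(-28078 + S(A(O), -172)) = √(-28078 + (178 + 29*(-172) - (-516)*10)) = √(-28078 + (178 - 4988 - 172*(-30))) = √(-28078 + (178 - 4988 + 5160)) = √(-28078 + 350) = √(-27728) = 4*I*√1733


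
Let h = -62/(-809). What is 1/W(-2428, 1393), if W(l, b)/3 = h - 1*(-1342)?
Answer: 809/3257220 ≈ 0.00024837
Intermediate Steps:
h = 62/809 (h = -62*(-1/809) = 62/809 ≈ 0.076638)
W(l, b) = 3257220/809 (W(l, b) = 3*(62/809 - 1*(-1342)) = 3*(62/809 + 1342) = 3*(1085740/809) = 3257220/809)
1/W(-2428, 1393) = 1/(3257220/809) = 809/3257220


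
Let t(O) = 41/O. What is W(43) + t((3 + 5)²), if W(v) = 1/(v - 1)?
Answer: 893/1344 ≈ 0.66443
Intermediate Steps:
W(v) = 1/(-1 + v)
W(43) + t((3 + 5)²) = 1/(-1 + 43) + 41/((3 + 5)²) = 1/42 + 41/(8²) = 1/42 + 41/64 = 893/1344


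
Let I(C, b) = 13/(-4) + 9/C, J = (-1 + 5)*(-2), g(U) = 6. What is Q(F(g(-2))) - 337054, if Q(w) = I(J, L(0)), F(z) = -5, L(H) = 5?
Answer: -2696467/8 ≈ -3.3706e+5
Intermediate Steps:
J = -8 (J = 4*(-2) = -8)
I(C, b) = -13/4 + 9/C (I(C, b) = 13*(-¼) + 9/C = -13/4 + 9/C)
Q(w) = -35/8 (Q(w) = -13/4 + 9/(-8) = -13/4 + 9*(-⅛) = -13/4 - 9/8 = -35/8)
Q(F(g(-2))) - 337054 = -35/8 - 337054 = -2696467/8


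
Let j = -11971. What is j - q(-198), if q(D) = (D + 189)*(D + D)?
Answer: -15535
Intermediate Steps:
q(D) = 2*D*(189 + D) (q(D) = (189 + D)*(2*D) = 2*D*(189 + D))
j - q(-198) = -11971 - 2*(-198)*(189 - 198) = -11971 - 2*(-198)*(-9) = -11971 - 1*3564 = -11971 - 3564 = -15535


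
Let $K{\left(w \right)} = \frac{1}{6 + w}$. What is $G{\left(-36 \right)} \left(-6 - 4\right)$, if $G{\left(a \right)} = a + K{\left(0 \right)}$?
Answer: $\frac{1075}{3} \approx 358.33$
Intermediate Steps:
$G{\left(a \right)} = \frac{1}{6} + a$ ($G{\left(a \right)} = a + \frac{1}{6 + 0} = a + \frac{1}{6} = \frac{1}{6} + a$)
$G{\left(-36 \right)} \left(-6 - 4\right) = \left(\frac{1}{6} - 36\right) \left(-6 - 4\right) = \left(- \frac{215}{6}\right) \left(-10\right) = \frac{1075}{3}$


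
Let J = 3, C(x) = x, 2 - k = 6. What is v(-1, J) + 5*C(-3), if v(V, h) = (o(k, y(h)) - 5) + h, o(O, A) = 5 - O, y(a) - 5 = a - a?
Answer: -8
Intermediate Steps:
y(a) = 5 (y(a) = 5 + (a - a) = 5 + 0 = 5)
k = -4 (k = 2 - 1*6 = 2 - 6 = -4)
v(V, h) = 4 + h (v(V, h) = ((5 - 1*(-4)) - 5) + h = ((5 + 4) - 5) + h = (9 - 5) + h = 4 + h)
v(-1, J) + 5*C(-3) = (4 + 3) + 5*(-3) = 7 - 15 = -8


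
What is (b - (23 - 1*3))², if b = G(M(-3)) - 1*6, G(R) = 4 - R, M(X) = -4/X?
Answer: 4900/9 ≈ 544.44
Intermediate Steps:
b = -10/3 (b = (4 - (-4)/(-3)) - 1*6 = (4 - (-4)*(-1)/3) - 6 = (4 - 1*4/3) - 6 = (4 - 4/3) - 6 = 8/3 - 6 = -10/3 ≈ -3.3333)
(b - (23 - 1*3))² = (-10/3 - (23 - 1*3))² = (-10/3 - (23 - 3))² = (-10/3 - 1*20)² = (-10/3 - 20)² = (-70/3)² = 4900/9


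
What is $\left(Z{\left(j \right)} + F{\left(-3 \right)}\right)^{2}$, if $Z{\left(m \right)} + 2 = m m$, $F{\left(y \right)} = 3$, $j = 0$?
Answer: $1$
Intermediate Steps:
$Z{\left(m \right)} = -2 + m^{2}$ ($Z{\left(m \right)} = -2 + m m = -2 + m^{2}$)
$\left(Z{\left(j \right)} + F{\left(-3 \right)}\right)^{2} = \left(\left(-2 + 0^{2}\right) + 3\right)^{2} = \left(\left(-2 + 0\right) + 3\right)^{2} = \left(-2 + 3\right)^{2} = 1^{2} = 1$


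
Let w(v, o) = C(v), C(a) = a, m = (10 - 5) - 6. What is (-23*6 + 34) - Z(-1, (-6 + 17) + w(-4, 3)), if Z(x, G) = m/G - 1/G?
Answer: -726/7 ≈ -103.71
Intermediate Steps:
m = -1 (m = 5 - 6 = -1)
w(v, o) = v
Z(x, G) = -2/G (Z(x, G) = -1/G - 1/G = -2/G)
(-23*6 + 34) - Z(-1, (-6 + 17) + w(-4, 3)) = (-23*6 + 34) - (-2)/((-6 + 17) - 4) = (-138 + 34) - (-2)/(11 - 4) = -104 - (-2)/7 = -104 - 1*(-2/7) = -104 + 2/7 = -726/7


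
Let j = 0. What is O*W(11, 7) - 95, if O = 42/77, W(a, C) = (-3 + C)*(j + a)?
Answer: -71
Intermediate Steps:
W(a, C) = a*(-3 + C) (W(a, C) = (-3 + C)*(0 + a) = (-3 + C)*a = a*(-3 + C))
O = 6/11 (O = 42*(1/77) = 6/11 ≈ 0.54545)
O*W(11, 7) - 95 = 6*(11*(-3 + 7))/11 - 95 = 6*(11*4)/11 - 95 = (6/11)*44 - 95 = 24 - 95 = -71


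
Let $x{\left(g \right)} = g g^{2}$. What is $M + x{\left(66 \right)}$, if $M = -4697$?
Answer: $282799$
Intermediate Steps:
$x{\left(g \right)} = g^{3}$
$M + x{\left(66 \right)} = -4697 + 66^{3} = -4697 + 287496 = 282799$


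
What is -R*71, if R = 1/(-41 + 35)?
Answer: 71/6 ≈ 11.833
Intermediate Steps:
R = -1/6 (R = 1/(-6) = -1/6 ≈ -0.16667)
-R*71 = -(-1)*71/6 = -1*(-71/6) = 71/6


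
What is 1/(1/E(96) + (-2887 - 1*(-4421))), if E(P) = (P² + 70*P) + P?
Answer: 16032/24593089 ≈ 0.00065189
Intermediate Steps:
E(P) = P² + 71*P
1/(1/E(96) + (-2887 - 1*(-4421))) = 1/(1/(96*(71 + 96)) + (-2887 - 1*(-4421))) = 1/(1/(96*167) + (-2887 + 4421)) = 1/(1/16032 + 1534) = 1/(24593089/16032) = 16032/24593089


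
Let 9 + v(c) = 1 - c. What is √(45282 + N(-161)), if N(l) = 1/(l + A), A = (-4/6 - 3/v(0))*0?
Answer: √1173754561/161 ≈ 212.80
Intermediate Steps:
v(c) = -8 - c (v(c) = -9 + (1 - c) = -8 - c)
A = 0 (A = (-4/6 - 3/(-8 - 1*0))*0 = (-4*⅙ - 3/(-8 + 0))*0 = (-⅔ - 3/(-8))*0 = (-⅔ - 3*(-⅛))*0 = (-⅔ + 3/8)*0 = -7/24*0 = 0)
N(l) = 1/l (N(l) = 1/(l + 0) = 1/l)
√(45282 + N(-161)) = √(45282 + 1/(-161)) = √(45282 - 1/161) = √(7290401/161) = √1173754561/161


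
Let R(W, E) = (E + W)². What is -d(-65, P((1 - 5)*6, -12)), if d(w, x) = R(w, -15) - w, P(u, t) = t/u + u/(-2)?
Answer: -6465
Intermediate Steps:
P(u, t) = -u/2 + t/u (P(u, t) = t/u + u*(-½) = t/u - u/2 = -u/2 + t/u)
d(w, x) = (-15 + w)² - w
-d(-65, P((1 - 5)*6, -12)) = -((-15 - 65)² - 1*(-65)) = -((-80)² + 65) = -(6400 + 65) = -1*6465 = -6465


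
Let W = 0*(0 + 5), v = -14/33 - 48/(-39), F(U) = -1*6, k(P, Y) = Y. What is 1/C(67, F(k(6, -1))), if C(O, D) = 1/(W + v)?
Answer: 346/429 ≈ 0.80653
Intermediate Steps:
F(U) = -6
v = 346/429 (v = -14*1/33 - 48*(-1/39) = -14/33 + 16/13 = 346/429 ≈ 0.80653)
W = 0 (W = 0*5 = 0)
C(O, D) = 429/346 (C(O, D) = 1/(0 + 346/429) = 1/(346/429) = 429/346)
1/C(67, F(k(6, -1))) = 1/(429/346) = 346/429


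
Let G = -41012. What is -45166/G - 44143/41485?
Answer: 31659397/850691410 ≈ 0.037216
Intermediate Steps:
-45166/G - 44143/41485 = -45166/(-41012) - 44143/41485 = -45166*(-1/41012) - 44143*1/41485 = 22583/20506 - 44143/41485 = 31659397/850691410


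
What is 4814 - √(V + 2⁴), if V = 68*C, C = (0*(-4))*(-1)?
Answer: 4810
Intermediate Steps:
C = 0 (C = 0*(-1) = 0)
V = 0 (V = 68*0 = 0)
4814 - √(V + 2⁴) = 4814 - √(0 + 2⁴) = 4814 - √(0 + 16) = 4814 - √16 = 4814 - 1*4 = 4814 - 4 = 4810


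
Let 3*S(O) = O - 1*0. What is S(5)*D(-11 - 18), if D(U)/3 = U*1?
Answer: -145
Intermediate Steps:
S(O) = O/3 (S(O) = (O - 1*0)/3 = (O + 0)/3 = O/3)
D(U) = 3*U (D(U) = 3*(U*1) = 3*U)
S(5)*D(-11 - 18) = ((1/3)*5)*(3*(-11 - 18)) = 5*(3*(-29))/3 = (5/3)*(-87) = -145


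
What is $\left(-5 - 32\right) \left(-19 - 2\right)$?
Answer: $777$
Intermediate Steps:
$\left(-5 - 32\right) \left(-19 - 2\right) = - 37 \left(-19 - 2\right) = \left(-37\right) \left(-21\right) = 777$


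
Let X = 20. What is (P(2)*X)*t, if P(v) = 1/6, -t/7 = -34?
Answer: 2380/3 ≈ 793.33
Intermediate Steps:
t = 238 (t = -7*(-34) = 238)
P(v) = ⅙
(P(2)*X)*t = ((⅙)*20)*238 = (10/3)*238 = 2380/3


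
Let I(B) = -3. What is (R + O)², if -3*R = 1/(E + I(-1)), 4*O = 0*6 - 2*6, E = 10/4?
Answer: 49/9 ≈ 5.4444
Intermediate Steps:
E = 5/2 (E = 10*(¼) = 5/2 ≈ 2.5000)
O = -3 (O = (0*6 - 2*6)/4 = (0 - 12)/4 = (¼)*(-12) = -3)
R = ⅔ (R = -1/(3*(5/2 - 3)) = -1/(3*(-½)) = -⅓*(-2) = ⅔ ≈ 0.66667)
(R + O)² = (⅔ - 3)² = (-7/3)² = 49/9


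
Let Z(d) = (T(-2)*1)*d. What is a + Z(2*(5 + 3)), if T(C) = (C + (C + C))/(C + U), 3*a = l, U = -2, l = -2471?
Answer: -2399/3 ≈ -799.67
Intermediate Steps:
a = -2471/3 (a = (⅓)*(-2471) = -2471/3 ≈ -823.67)
T(C) = 3*C/(-2 + C) (T(C) = (C + (C + C))/(C - 2) = (C + 2*C)/(-2 + C) = (3*C)/(-2 + C) = 3*C/(-2 + C))
Z(d) = 3*d/2 (Z(d) = ((3*(-2)/(-2 - 2))*1)*d = ((3*(-2)/(-4))*1)*d = ((3*(-2)*(-¼))*1)*d = ((3/2)*1)*d = 3*d/2)
a + Z(2*(5 + 3)) = -2471/3 + 3*(2*(5 + 3))/2 = -2471/3 + 3*(2*8)/2 = -2471/3 + (3/2)*16 = -2471/3 + 24 = -2399/3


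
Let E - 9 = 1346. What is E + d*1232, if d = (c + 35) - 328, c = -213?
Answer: -622037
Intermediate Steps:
E = 1355 (E = 9 + 1346 = 1355)
d = -506 (d = (-213 + 35) - 328 = -178 - 328 = -506)
E + d*1232 = 1355 - 506*1232 = 1355 - 623392 = -622037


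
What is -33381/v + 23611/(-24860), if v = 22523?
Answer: -1361642213/559921780 ≈ -2.4318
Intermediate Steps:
-33381/v + 23611/(-24860) = -33381/22523 + 23611/(-24860) = -33381*1/22523 + 23611*(-1/24860) = -33381/22523 - 23611/24860 = -1361642213/559921780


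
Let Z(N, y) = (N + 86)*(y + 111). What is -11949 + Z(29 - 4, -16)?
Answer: -1404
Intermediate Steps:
Z(N, y) = (86 + N)*(111 + y)
-11949 + Z(29 - 4, -16) = -11949 + (9546 + 86*(-16) + 111*(29 - 4) + (29 - 4)*(-16)) = -11949 + (9546 - 1376 + 111*25 + 25*(-16)) = -11949 + (9546 - 1376 + 2775 - 400) = -11949 + 10545 = -1404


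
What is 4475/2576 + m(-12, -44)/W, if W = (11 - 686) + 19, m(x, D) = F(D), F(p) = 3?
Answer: 11437/6601 ≈ 1.7326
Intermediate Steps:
m(x, D) = 3
W = -656 (W = -675 + 19 = -656)
4475/2576 + m(-12, -44)/W = 4475/2576 + 3/(-656) = 4475*(1/2576) + 3*(-1/656) = 4475/2576 - 3/656 = 11437/6601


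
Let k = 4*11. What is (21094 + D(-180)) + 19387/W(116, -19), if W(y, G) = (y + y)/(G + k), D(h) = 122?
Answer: 5406787/232 ≈ 23305.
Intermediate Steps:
k = 44
W(y, G) = 2*y/(44 + G) (W(y, G) = (y + y)/(G + 44) = (2*y)/(44 + G) = 2*y/(44 + G))
(21094 + D(-180)) + 19387/W(116, -19) = (21094 + 122) + 19387/((2*116/(44 - 19))) = 21216 + 19387/((2*116/25)) = 21216 + 19387/((2*116*(1/25))) = 21216 + 19387/(232/25) = 21216 + 19387*(25/232) = 21216 + 484675/232 = 5406787/232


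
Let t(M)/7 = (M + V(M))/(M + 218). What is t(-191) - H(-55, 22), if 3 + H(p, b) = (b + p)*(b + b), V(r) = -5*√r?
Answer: 37948/27 - 35*I*√191/27 ≈ 1405.5 - 17.915*I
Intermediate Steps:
H(p, b) = -3 + 2*b*(b + p) (H(p, b) = -3 + (b + p)*(b + b) = -3 + (b + p)*(2*b) = -3 + 2*b*(b + p))
t(M) = 7*(M - 5*√M)/(218 + M) (t(M) = 7*((M - 5*√M)/(M + 218)) = 7*((M - 5*√M)/(218 + M)) = 7*(M - 5*√M)/(218 + M))
t(-191) - H(-55, 22) = 7*(-191 - 5*I*√191)/(218 - 191) - (-3 + 2*22² + 2*22*(-55)) = 7*(-191 - 5*I*√191)/27 - (-3 + 2*484 - 2420) = 7*(1/27)*(-191 - 5*I*√191) - (-3 + 968 - 2420) = (-1337/27 - 35*I*√191/27) - 1*(-1455) = (-1337/27 - 35*I*√191/27) + 1455 = 37948/27 - 35*I*√191/27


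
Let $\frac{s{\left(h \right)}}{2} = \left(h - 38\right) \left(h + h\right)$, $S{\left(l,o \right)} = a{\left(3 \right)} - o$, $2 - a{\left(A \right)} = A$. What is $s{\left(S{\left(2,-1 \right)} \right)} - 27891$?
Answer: $-27891$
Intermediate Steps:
$a{\left(A \right)} = 2 - A$
$S{\left(l,o \right)} = -1 - o$ ($S{\left(l,o \right)} = \left(2 - 3\right) - o = -1 - o$)
$s{\left(h \right)} = 4 h \left(-38 + h\right)$ ($s{\left(h \right)} = 2 \left(h - 38\right) \left(h + h\right) = 2 \left(-38 + h\right) 2 h = 2 \cdot 2 h \left(-38 + h\right) = 4 h \left(-38 + h\right)$)
$s{\left(S{\left(2,-1 \right)} \right)} - 27891 = 4 \left(-1 - -1\right) \left(-38 - 0\right) - 27891 = 4 \left(-1 + 1\right) \left(-38 + \left(-1 + 1\right)\right) - 27891 = 4 \cdot 0 \left(-38 + 0\right) - 27891 = 4 \cdot 0 \left(-38\right) - 27891 = 0 - 27891 = -27891$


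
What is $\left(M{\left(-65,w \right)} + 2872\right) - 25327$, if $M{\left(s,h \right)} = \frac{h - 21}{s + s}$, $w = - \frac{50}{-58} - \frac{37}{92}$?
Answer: $- \frac{7788237399}{346840} \approx -22455.0$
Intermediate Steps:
$w = \frac{1227}{2668}$ ($w = \left(-50\right) \left(- \frac{1}{58}\right) - \frac{37}{92} = \frac{25}{29} - \frac{37}{92} = \frac{1227}{2668} \approx 0.4599$)
$M{\left(s,h \right)} = \frac{-21 + h}{2 s}$
$\left(M{\left(-65,w \right)} + 2872\right) - 25327 = \left(\frac{-21 + \frac{1227}{2668}}{2 \left(-65\right)} + 2872\right) - 25327 = \left(\frac{1}{2} \left(- \frac{1}{65}\right) \left(- \frac{54801}{2668}\right) + 2872\right) - 25327 = \left(\frac{54801}{346840} + 2872\right) - 25327 = \frac{996179281}{346840} - 25327 = - \frac{7788237399}{346840}$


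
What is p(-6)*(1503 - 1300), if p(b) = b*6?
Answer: -7308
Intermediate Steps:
p(b) = 6*b
p(-6)*(1503 - 1300) = (6*(-6))*(1503 - 1300) = -36*203 = -7308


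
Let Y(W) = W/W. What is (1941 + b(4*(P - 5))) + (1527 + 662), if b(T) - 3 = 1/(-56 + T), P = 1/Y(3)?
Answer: 297575/72 ≈ 4133.0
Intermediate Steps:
Y(W) = 1
P = 1 (P = 1/1 = 1)
b(T) = 3 + 1/(-56 + T)
(1941 + b(4*(P - 5))) + (1527 + 662) = (1941 + (-167 + 3*(4*(1 - 5)))/(-56 + 4*(1 - 5))) + (1527 + 662) = (1941 + (-167 + 3*(4*(-4)))/(-56 + 4*(-4))) + 2189 = (1941 + (-167 + 3*(-16))/(-56 - 16)) + 2189 = (1941 + (-167 - 48)/(-72)) + 2189 = (1941 - 1/72*(-215)) + 2189 = (1941 + 215/72) + 2189 = 139967/72 + 2189 = 297575/72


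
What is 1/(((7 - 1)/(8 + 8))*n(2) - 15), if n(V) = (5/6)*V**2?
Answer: -4/55 ≈ -0.072727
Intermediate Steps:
n(V) = 5*V**2/6 (n(V) = (5*(1/6))*V**2 = 5*V**2/6)
1/(((7 - 1)/(8 + 8))*n(2) - 15) = 1/(((7 - 1)/(8 + 8))*((5/6)*2**2) - 15) = 1/((6/16)*((5/6)*4) - 15) = 1/((6*(1/16))*(10/3) - 15) = 1/((3/8)*(10/3) - 15) = 1/(5/4 - 15) = 1/(-55/4) = -4/55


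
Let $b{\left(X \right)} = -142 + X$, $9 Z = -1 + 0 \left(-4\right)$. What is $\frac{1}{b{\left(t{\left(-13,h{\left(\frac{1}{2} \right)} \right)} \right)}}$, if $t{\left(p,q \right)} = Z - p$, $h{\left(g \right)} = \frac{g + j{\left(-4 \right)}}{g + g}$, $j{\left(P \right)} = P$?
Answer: $- \frac{9}{1162} \approx -0.0077453$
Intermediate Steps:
$Z = - \frac{1}{9}$ ($Z = \frac{-1 + 0 \left(-4\right)}{9} = \frac{-1 + 0}{9} = \frac{1}{9} \left(-1\right) = - \frac{1}{9} \approx -0.11111$)
$h{\left(g \right)} = \frac{-4 + g}{2 g}$ ($h{\left(g \right)} = \frac{g - 4}{g + g} = \frac{-4 + g}{2 g}$)
$t{\left(p,q \right)} = - \frac{1}{9} - p$
$\frac{1}{b{\left(t{\left(-13,h{\left(\frac{1}{2} \right)} \right)} \right)}} = \frac{1}{-142 - - \frac{116}{9}} = \frac{1}{-142 + \left(- \frac{1}{9} + 13\right)} = \frac{1}{-142 + \frac{116}{9}} = \frac{1}{- \frac{1162}{9}} = - \frac{9}{1162}$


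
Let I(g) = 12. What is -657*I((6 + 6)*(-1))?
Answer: -7884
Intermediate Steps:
-657*I((6 + 6)*(-1)) = -657*12 = -7884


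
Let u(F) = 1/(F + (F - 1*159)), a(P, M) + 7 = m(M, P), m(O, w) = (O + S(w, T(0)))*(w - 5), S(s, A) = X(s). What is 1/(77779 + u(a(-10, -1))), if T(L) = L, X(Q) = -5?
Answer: 7/544454 ≈ 1.2857e-5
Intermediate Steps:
S(s, A) = -5
m(O, w) = (-5 + O)*(-5 + w) (m(O, w) = (O - 5)*(w - 5) = (-5 + O)*(-5 + w))
a(P, M) = 18 - 5*M - 5*P + M*P (a(P, M) = -7 + (25 - 5*M - 5*P + M*P) = 18 - 5*M - 5*P + M*P)
u(F) = 1/(-159 + 2*F) (u(F) = 1/(F + (F - 159)) = 1/(F + (-159 + F)) = 1/(-159 + 2*F))
1/(77779 + u(a(-10, -1))) = 1/(77779 + 1/(-159 + 2*(18 - 5*(-1) - 5*(-10) - 1*(-10)))) = 1/(77779 + 1/(-159 + 2*(18 + 5 + 50 + 10))) = 1/(77779 + 1/(-159 + 2*83)) = 1/(77779 + 1/(-159 + 166)) = 1/(77779 + 1/7) = 1/(77779 + ⅐) = 1/(544454/7) = 7/544454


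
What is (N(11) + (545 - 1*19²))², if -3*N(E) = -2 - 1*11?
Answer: 319225/9 ≈ 35469.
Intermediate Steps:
N(E) = 13/3 (N(E) = -(-2 - 1*11)/3 = -(-2 - 11)/3 = -⅓*(-13) = 13/3)
(N(11) + (545 - 1*19²))² = (13/3 + (545 - 1*19²))² = (13/3 + (545 - 1*361))² = (13/3 + (545 - 361))² = (13/3 + 184)² = (565/3)² = 319225/9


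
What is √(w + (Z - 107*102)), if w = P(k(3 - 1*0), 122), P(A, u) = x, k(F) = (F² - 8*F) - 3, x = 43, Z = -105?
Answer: 28*I*√14 ≈ 104.77*I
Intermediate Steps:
k(F) = -3 + F² - 8*F
P(A, u) = 43
w = 43
√(w + (Z - 107*102)) = √(43 + (-105 - 107*102)) = √(43 + (-105 - 10914)) = √(43 - 11019) = √(-10976) = 28*I*√14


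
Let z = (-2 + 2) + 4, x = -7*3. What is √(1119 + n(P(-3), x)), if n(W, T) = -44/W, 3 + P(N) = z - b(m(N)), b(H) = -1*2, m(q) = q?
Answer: √9939/3 ≈ 33.232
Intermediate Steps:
b(H) = -2
x = -21
z = 4 (z = 0 + 4 = 4)
P(N) = 3 (P(N) = -3 + (4 - 1*(-2)) = -3 + (4 + 2) = -3 + 6 = 3)
√(1119 + n(P(-3), x)) = √(1119 - 44/3) = √(3313/3) = √9939/3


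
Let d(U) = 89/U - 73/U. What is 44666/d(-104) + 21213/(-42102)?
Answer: -1358161419/4678 ≈ -2.9033e+5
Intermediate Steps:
d(U) = 16/U
44666/d(-104) + 21213/(-42102) = 44666/((16/(-104))) + 21213/(-42102) = 44666/((16*(-1/104))) + 21213*(-1/42102) = 44666/(-2/13) - 2357/4678 = 44666*(-13/2) - 2357/4678 = -290329 - 2357/4678 = -1358161419/4678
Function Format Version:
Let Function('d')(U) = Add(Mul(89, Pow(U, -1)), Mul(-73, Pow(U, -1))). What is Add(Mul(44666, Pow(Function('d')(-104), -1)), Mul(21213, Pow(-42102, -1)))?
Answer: Rational(-1358161419, 4678) ≈ -2.9033e+5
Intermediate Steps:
Function('d')(U) = Mul(16, Pow(U, -1))
Add(Mul(44666, Pow(Function('d')(-104), -1)), Mul(21213, Pow(-42102, -1))) = Add(Mul(44666, Pow(Mul(16, Pow(-104, -1)), -1)), Mul(21213, Pow(-42102, -1))) = Add(Mul(44666, Pow(Mul(16, Rational(-1, 104)), -1)), Mul(21213, Rational(-1, 42102))) = Add(Mul(44666, Pow(Rational(-2, 13), -1)), Rational(-2357, 4678)) = Add(Mul(44666, Rational(-13, 2)), Rational(-2357, 4678)) = Add(-290329, Rational(-2357, 4678)) = Rational(-1358161419, 4678)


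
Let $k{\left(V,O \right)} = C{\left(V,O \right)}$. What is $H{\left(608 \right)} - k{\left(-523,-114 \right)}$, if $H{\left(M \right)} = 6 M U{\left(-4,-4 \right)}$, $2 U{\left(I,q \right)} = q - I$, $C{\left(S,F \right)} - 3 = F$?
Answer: $111$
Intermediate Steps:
$C{\left(S,F \right)} = 3 + F$
$k{\left(V,O \right)} = 3 + O$
$U{\left(I,q \right)} = \frac{q}{2} - \frac{I}{2}$ ($U{\left(I,q \right)} = \frac{q - I}{2} = \frac{q}{2} - \frac{I}{2}$)
$H{\left(M \right)} = 0$ ($H{\left(M \right)} = 6 M \left(\frac{1}{2} \left(-4\right) - -2\right) = 6 M \left(-2 + 2\right) = 6 M 0 = 0$)
$H{\left(608 \right)} - k{\left(-523,-114 \right)} = 0 - \left(3 - 114\right) = 0 - -111 = 0 + 111 = 111$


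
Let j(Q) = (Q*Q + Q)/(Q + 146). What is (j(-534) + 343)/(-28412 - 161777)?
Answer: 75769/36896666 ≈ 0.0020535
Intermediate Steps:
j(Q) = (Q + Q**2)/(146 + Q) (j(Q) = (Q**2 + Q)/(146 + Q) = (Q + Q**2)/(146 + Q))
(j(-534) + 343)/(-28412 - 161777) = (-534*(1 - 534)/(146 - 534) + 343)/(-28412 - 161777) = (-534*(-533)/(-388) + 343)/(-190189) = (-534*(-1/388)*(-533) + 343)*(-1/190189) = (-142311/194 + 343)*(-1/190189) = -75769/194*(-1/190189) = 75769/36896666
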